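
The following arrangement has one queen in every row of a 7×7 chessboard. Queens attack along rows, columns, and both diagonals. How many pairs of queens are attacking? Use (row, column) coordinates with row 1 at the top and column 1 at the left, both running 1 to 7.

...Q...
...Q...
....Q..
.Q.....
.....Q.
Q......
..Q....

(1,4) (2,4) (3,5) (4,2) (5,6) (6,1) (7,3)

3

Same column: (1,4)–(2,4) (column 4).
Same diagonal: (2,4)–(3,5) (|2−3| = |4−5| = 1); (2,4)–(4,2) (|2−4| = |4−2| = 2).
Total attacking pairs: 3.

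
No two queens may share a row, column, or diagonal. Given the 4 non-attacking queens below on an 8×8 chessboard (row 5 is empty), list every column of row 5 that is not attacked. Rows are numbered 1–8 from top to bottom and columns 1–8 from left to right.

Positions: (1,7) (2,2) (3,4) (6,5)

columns 1, 8

(1,7) attacks row 5 at column 7 and diagonals 3.
(2,2) attacks row 5 at column 2 and diagonals 5.
(3,4) attacks row 5 at column 4 and diagonals 2, 6.
(6,5) attacks row 5 at column 5 and diagonals 4, 6.
Attacked columns: {2, 3, 4, 5, 6, 7}. Safe: {1, 8}.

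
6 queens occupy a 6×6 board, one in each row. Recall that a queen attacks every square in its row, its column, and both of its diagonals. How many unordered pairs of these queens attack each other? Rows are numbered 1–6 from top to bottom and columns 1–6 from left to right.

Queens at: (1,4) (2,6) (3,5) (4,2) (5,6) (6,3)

2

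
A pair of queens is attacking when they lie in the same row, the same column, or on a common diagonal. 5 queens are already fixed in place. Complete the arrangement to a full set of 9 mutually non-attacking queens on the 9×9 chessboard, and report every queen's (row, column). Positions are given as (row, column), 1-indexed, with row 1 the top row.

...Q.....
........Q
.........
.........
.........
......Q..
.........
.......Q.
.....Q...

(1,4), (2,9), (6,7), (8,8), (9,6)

(1,4) (2,9) (3,5) (4,3) (5,1) (6,7) (7,2) (8,8) (9,6)

Row 3: attacked by (1,4)→{2,4,6}; (2,9)→{8,9}; (6,7)→{4,7}; (8,8)→{3,8}; (9,6)→{6}. Safe: 1, 5. Place at column 5.
Row 4: attacked by (1,4)→{1,4,7}; (2,9)→{7,9}; (3,5)→{4,5,6}; (6,7)→{5,7,9}; (8,8)→{4,8}; (9,6)→{1,6}. Safe: 2, 3. Place at column 3.
Row 5: attacked by (1,4)→{4,8}; (2,9)→{6,9}; (3,5)→{3,5,7}; (4,3)→{2,3,4}; (6,7)→{6,7,8}; (8,8)→{5,8}; (9,6)→{2,6}. Safe: 1. Place at column 1.
Row 7: attacked by (1,4)→{4}; (2,9)→{4,9}; (3,5)→{1,5,9}; (4,3)→{3,6}; (5,1)→{1,3}; (6,7)→{6,7,8}; (8,8)→{7,8,9}; (9,6)→{4,6,8}. Safe: 2. Place at column 2.
Columns [4, 9, 5, 3, 1, 7, 2, 8, 6], r−c [-3, -7, -2, 1, 4, -1, 5, 0, 3], r+c [5, 11, 8, 7, 6, 13, 9, 16, 15] are all distinct, so no two queens attack.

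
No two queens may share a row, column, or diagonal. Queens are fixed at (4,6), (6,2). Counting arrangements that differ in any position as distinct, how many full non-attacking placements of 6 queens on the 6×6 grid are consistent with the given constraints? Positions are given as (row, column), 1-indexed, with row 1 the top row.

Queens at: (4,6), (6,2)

1

Branch on row 1: col 1 → 0; col 4 → 0; col 5 → 1.
Sum: 0 + 0 + 1 = 1.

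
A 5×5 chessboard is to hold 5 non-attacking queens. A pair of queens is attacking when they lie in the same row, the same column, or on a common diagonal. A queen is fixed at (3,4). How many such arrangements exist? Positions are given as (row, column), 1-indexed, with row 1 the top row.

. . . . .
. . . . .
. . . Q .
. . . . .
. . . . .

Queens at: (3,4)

Branch on row 1: col 1 → 0; col 3 → 1; col 5 → 1.
Sum: 0 + 1 + 1 = 2.

2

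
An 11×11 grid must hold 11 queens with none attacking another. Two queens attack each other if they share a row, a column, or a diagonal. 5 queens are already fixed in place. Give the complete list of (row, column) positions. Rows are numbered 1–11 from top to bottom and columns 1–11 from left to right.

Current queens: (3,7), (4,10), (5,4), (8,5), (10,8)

Row 1: attacked by (3,7)→{5,7,9}; (4,10)→{7,10}; (5,4)→{4,8}; (8,5)→{5}; (10,8)→{8}. Safe: 1, 2, 3, 6, 11. Place at column 11.
Row 2: attacked by (1,11)→{10,11}; (3,7)→{6,7,8}; (4,10)→{8,10}; (5,4)→{1,4,7}; (8,5)→{5,11}; (10,8)→{8}. Safe: 2, 3, 9. Place at column 3.
Row 6: attacked by (1,11)→{6,11}; (2,3)→{3,7}; (3,7)→{4,7,10}; (4,10)→{8,10}; (5,4)→{3,4,5}; (8,5)→{3,5,7}; (10,8)→{4,8}. Safe: 1, 2, 9. Place at column 9.
Row 7: attacked by (1,11)→{5,11}; (2,3)→{3,8}; (3,7)→{3,7,11}; (4,10)→{7,10}; (5,4)→{2,4,6}; (6,9)→{8,9,10}; (8,5)→{4,5,6}; (10,8)→{5,8,11}. Safe: 1. Place at column 1.
Row 9: attacked by (1,11)→{3,11}; (2,3)→{3,10}; (3,7)→{1,7}; (4,10)→{5,10}; (5,4)→{4,8}; (6,9)→{6,9}; (7,1)→{1,3}; (8,5)→{4,5,6}; (10,8)→{7,8,9}. Safe: 2. Place at column 2.
Row 11: attacked by (1,11)→{1,11}; (2,3)→{3}; (3,7)→{7}; (4,10)→{3,10}; (5,4)→{4,10}; (6,9)→{4,9}; (7,1)→{1,5}; (8,5)→{2,5,8}; (9,2)→{2,4}; (10,8)→{7,8,9}. Safe: 6. Place at column 6.
Columns [11, 3, 7, 10, 4, 9, 1, 5, 2, 8, 6], r−c [-10, -1, -4, -6, 1, -3, 6, 3, 7, 2, 5], r+c [12, 5, 10, 14, 9, 15, 8, 13, 11, 18, 17] are all distinct, so no two queens attack.

(1,11) (2,3) (3,7) (4,10) (5,4) (6,9) (7,1) (8,5) (9,2) (10,8) (11,6)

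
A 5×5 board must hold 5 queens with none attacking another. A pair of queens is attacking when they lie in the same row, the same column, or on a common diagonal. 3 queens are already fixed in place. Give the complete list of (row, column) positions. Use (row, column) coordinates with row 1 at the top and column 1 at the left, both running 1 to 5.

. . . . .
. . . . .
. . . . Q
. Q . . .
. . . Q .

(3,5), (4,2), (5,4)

(1,1) (2,3) (3,5) (4,2) (5,4)

Row 1: attacked by (3,5)→{3,5}; (4,2)→{2,5}; (5,4)→{4}. Safe: 1. Place at column 1.
Row 2: attacked by (1,1)→{1,2}; (3,5)→{4,5}; (4,2)→{2,4}; (5,4)→{1,4}. Safe: 3. Place at column 3.
Columns [1, 3, 5, 2, 4], r−c [0, -1, -2, 2, 1], r+c [2, 5, 8, 6, 9] are all distinct, so no two queens attack.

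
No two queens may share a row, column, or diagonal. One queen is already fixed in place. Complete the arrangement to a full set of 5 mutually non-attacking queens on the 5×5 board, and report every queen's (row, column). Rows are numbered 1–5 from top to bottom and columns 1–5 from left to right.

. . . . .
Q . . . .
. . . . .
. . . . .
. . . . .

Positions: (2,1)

(1,4) (2,1) (3,3) (4,5) (5,2)

Row 1: attacked by (2,1)→{1,2}. Safe: 3, 4, 5. Place at column 4.
Row 3: attacked by (1,4)→{2,4}; (2,1)→{1,2}. Safe: 3, 5. Place at column 3.
Row 4: attacked by (1,4)→{1,4}; (2,1)→{1,3}; (3,3)→{2,3,4}. Safe: 5. Place at column 5.
Row 5: attacked by (1,4)→{4}; (2,1)→{1,4}; (3,3)→{1,3,5}; (4,5)→{4,5}. Safe: 2. Place at column 2.
Columns [4, 1, 3, 5, 2], r−c [-3, 1, 0, -1, 3], r+c [5, 3, 6, 9, 7] are all distinct, so no two queens attack.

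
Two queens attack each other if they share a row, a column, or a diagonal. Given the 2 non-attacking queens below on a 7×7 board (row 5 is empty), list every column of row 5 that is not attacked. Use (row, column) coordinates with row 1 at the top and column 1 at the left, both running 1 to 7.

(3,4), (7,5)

columns 1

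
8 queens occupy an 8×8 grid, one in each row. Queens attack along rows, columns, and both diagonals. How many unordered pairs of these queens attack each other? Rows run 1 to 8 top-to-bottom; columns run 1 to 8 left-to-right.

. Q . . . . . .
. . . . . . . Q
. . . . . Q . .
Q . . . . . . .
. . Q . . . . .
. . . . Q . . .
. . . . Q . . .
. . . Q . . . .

3

Same column: (6,5)–(7,5) (column 5).
Same diagonal: (5,3)–(7,5) (|5−7| = |3−5| = 2); (7,5)–(8,4) (|7−8| = |5−4| = 1).
Total attacking pairs: 3.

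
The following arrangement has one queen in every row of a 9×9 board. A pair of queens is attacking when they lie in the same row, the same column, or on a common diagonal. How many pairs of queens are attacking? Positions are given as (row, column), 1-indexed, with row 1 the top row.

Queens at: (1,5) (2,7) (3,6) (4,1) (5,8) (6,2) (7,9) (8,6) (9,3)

3

Same column: (3,6)–(8,6) (column 6).
Same diagonal: (2,7)–(3,6) (|2−3| = |7−6| = 1); (3,6)–(5,8) (|3−5| = |6−8| = 2).
Total attacking pairs: 3.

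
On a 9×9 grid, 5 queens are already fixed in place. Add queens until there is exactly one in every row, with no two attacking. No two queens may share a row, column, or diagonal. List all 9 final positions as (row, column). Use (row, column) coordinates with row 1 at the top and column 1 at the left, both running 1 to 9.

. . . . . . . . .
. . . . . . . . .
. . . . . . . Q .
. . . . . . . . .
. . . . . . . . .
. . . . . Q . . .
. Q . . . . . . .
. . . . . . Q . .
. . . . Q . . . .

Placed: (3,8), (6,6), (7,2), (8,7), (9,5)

Row 1: attacked by (3,8)→{6,8}; (6,6)→{1,6}; (7,2)→{2,8}; (8,7)→{7}; (9,5)→{5}. Safe: 3, 4, 9. Place at column 9.
Row 2: attacked by (1,9)→{8,9}; (3,8)→{7,8,9}; (6,6)→{2,6}; (7,2)→{2,7}; (8,7)→{1,7}; (9,5)→{5}. Safe: 3, 4. Place at column 4.
Row 4: attacked by (1,9)→{6,9}; (2,4)→{2,4,6}; (3,8)→{7,8,9}; (6,6)→{4,6,8}; (7,2)→{2,5}; (8,7)→{3,7}; (9,5)→{5}. Safe: 1. Place at column 1.
Row 5: attacked by (1,9)→{5,9}; (2,4)→{1,4,7}; (3,8)→{6,8}; (4,1)→{1,2}; (6,6)→{5,6,7}; (7,2)→{2,4}; (8,7)→{4,7}; (9,5)→{1,5,9}. Safe: 3. Place at column 3.
Columns [9, 4, 8, 1, 3, 6, 2, 7, 5], r−c [-8, -2, -5, 3, 2, 0, 5, 1, 4], r+c [10, 6, 11, 5, 8, 12, 9, 15, 14] are all distinct, so no two queens attack.

(1,9) (2,4) (3,8) (4,1) (5,3) (6,6) (7,2) (8,7) (9,5)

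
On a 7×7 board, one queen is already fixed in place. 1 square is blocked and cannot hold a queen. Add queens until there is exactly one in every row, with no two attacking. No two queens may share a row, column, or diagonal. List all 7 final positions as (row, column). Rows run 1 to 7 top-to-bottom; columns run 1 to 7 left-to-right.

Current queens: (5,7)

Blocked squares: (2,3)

(1,1) (2,6) (3,4) (4,2) (5,7) (6,5) (7,3)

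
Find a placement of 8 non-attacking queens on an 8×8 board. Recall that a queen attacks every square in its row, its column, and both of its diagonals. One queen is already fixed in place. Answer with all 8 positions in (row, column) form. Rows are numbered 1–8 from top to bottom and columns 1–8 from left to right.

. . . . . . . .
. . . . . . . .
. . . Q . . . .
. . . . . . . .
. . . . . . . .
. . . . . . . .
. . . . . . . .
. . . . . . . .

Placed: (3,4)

Row 1: attacked by (3,4)→{2,4,6}. Safe: 1, 3, 5, 7, 8. Place at column 5.
Row 2: attacked by (1,5)→{4,5,6}; (3,4)→{3,4,5}. Safe: 1, 2, 7, 8. Place at column 8.
Row 4: attacked by (1,5)→{2,5,8}; (2,8)→{6,8}; (3,4)→{3,4,5}. Safe: 1, 7. Place at column 1.
Row 5: attacked by (1,5)→{1,5}; (2,8)→{5,8}; (3,4)→{2,4,6}; (4,1)→{1,2}. Safe: 3, 7. Place at column 3.
Row 6: attacked by (1,5)→{5}; (2,8)→{4,8}; (3,4)→{1,4,7}; (4,1)→{1,3}; (5,3)→{2,3,4}. Safe: 6. Place at column 6.
Row 7: attacked by (1,5)→{5}; (2,8)→{3,8}; (3,4)→{4,8}; (4,1)→{1,4}; (5,3)→{1,3,5}; (6,6)→{5,6,7}. Safe: 2. Place at column 2.
Row 8: attacked by (1,5)→{5}; (2,8)→{2,8}; (3,4)→{4}; (4,1)→{1,5}; (5,3)→{3,6}; (6,6)→{4,6,8}; (7,2)→{1,2,3}. Safe: 7. Place at column 7.
Columns [5, 8, 4, 1, 3, 6, 2, 7], r−c [-4, -6, -1, 3, 2, 0, 5, 1], r+c [6, 10, 7, 5, 8, 12, 9, 15] are all distinct, so no two queens attack.

(1,5) (2,8) (3,4) (4,1) (5,3) (6,6) (7,2) (8,7)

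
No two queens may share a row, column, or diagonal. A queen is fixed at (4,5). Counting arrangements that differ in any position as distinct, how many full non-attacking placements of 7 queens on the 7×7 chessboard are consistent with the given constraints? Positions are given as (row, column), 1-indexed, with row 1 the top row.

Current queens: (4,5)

Branch on row 1: col 1 → 0; col 3 → 1; col 4 → 1; col 6 → 1; col 7 → 1.
Sum: 0 + 1 + 1 + 1 + 1 = 4.

4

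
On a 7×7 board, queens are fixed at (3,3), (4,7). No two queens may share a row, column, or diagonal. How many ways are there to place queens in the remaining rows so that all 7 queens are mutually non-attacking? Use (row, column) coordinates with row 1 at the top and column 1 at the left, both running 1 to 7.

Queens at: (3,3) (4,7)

1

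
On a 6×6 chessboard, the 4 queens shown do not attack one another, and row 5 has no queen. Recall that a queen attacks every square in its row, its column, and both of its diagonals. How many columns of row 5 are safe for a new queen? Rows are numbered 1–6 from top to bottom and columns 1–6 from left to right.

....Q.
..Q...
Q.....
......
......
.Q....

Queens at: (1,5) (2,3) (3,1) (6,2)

(1,5) attacks row 5 at column 5 and diagonals 1.
(2,3) attacks row 5 at column 3 and diagonals 6.
(3,1) attacks row 5 at column 1 and diagonals 3.
(6,2) attacks row 5 at column 2 and diagonals 1, 3.
Attacked columns: {1, 2, 3, 5, 6}. Safe: {4}.

1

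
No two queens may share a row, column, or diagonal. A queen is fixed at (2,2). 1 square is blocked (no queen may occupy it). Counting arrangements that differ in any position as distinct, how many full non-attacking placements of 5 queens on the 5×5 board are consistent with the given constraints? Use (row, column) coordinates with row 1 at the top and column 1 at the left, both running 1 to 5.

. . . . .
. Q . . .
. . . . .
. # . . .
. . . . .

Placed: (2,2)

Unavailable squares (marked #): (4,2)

Branch on row 1: col 4 → 1; col 5 → 1.
Sum: 1 + 1 = 2.

2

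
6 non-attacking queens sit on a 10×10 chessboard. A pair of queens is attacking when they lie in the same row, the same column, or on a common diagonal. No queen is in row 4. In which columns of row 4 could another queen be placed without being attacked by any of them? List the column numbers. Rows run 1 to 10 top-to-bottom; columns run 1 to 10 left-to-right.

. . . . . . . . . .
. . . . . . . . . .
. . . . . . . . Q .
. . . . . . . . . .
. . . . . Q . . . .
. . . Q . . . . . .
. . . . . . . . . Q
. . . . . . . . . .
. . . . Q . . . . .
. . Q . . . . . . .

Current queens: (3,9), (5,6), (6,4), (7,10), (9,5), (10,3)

(3,9) attacks row 4 at column 9 and diagonals 8, 10.
(5,6) attacks row 4 at column 6 and diagonals 5, 7.
(6,4) attacks row 4 at column 4 and diagonals 2, 6.
(7,10) attacks row 4 at column 10 and diagonals 7.
(9,5) attacks row 4 at column 5 and diagonals 10.
(10,3) attacks row 4 at column 3 and diagonals 9.
Attacked columns: {2, 3, 4, 5, 6, 7, 8, 9, 10}. Safe: {1}.

columns 1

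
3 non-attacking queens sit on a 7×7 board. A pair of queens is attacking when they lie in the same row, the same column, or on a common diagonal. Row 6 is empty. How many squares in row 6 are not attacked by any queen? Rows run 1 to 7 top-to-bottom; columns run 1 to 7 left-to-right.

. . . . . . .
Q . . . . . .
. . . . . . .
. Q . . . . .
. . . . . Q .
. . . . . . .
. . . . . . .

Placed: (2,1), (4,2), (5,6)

1

(2,1) attacks row 6 at column 1 and diagonals 5.
(4,2) attacks row 6 at column 2 and diagonals 4.
(5,6) attacks row 6 at column 6 and diagonals 5, 7.
Attacked columns: {1, 2, 4, 5, 6, 7}. Safe: {3}.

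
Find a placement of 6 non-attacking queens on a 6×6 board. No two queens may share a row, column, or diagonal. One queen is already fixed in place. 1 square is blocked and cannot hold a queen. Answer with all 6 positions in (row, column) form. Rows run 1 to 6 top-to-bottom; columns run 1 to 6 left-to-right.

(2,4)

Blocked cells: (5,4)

(1,2) (2,4) (3,6) (4,1) (5,3) (6,5)

Row 1: attacked by (2,4)→{3,4,5}. Safe: 1, 2, 6. Place at column 2.
Row 3: attacked by (1,2)→{2,4}; (2,4)→{3,4,5}. Safe: 1, 6. Place at column 6.
Row 4: attacked by (1,2)→{2,5}; (2,4)→{2,4,6}; (3,6)→{5,6}. Safe: 1, 3. Place at column 1.
Row 5: attacked by (1,2)→{2,6}; (2,4)→{1,4}; (3,6)→{4,6}; (4,1)→{1,2}. Blocked: 4. Safe: 3, 5. Place at column 3.
Row 6: attacked by (1,2)→{2}; (2,4)→{4}; (3,6)→{3,6}; (4,1)→{1,3}; (5,3)→{2,3,4}. Safe: 5. Place at column 5.
Columns [2, 4, 6, 1, 3, 5], r−c [-1, -2, -3, 3, 2, 1], r+c [3, 6, 9, 5, 8, 11] are all distinct, so no two queens attack.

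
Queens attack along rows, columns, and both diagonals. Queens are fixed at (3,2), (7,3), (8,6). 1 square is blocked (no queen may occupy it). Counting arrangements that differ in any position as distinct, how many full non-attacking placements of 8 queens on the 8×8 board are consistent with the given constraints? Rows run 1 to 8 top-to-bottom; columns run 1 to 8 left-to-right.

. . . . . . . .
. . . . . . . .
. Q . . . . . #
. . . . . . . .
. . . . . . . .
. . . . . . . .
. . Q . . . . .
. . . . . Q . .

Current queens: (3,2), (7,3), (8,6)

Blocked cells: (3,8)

2

Branch on row 1: col 1 → 0; col 5 → 1; col 7 → 1; col 8 → 0.
Sum: 0 + 1 + 1 + 0 = 2.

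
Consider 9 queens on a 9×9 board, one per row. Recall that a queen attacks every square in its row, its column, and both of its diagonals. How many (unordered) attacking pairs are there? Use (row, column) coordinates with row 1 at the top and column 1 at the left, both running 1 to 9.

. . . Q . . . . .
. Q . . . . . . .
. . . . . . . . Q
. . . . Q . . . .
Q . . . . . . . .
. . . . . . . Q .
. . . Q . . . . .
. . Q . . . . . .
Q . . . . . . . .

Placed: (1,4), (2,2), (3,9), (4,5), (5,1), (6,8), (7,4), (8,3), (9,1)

Same column: (1,4)–(7,4) (column 4); (5,1)–(9,1) (column 1).
Same diagonal: (7,4)–(8,3) (|7−8| = |4−3| = 1).
Total attacking pairs: 3.

3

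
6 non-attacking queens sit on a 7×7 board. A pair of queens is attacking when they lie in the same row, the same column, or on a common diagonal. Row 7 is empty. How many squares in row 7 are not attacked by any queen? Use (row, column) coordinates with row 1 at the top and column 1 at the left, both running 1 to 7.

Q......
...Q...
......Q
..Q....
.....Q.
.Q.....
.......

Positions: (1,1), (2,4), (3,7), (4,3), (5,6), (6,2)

(1,1) attacks row 7 at column 1 and diagonals 7.
(2,4) attacks row 7 at column 4.
(3,7) attacks row 7 at column 7 and diagonals 3.
(4,3) attacks row 7 at column 3 and diagonals 6.
(5,6) attacks row 7 at column 6 and diagonals 4.
(6,2) attacks row 7 at column 2 and diagonals 1, 3.
Attacked columns: {1, 2, 3, 4, 6, 7}. Safe: {5}.

1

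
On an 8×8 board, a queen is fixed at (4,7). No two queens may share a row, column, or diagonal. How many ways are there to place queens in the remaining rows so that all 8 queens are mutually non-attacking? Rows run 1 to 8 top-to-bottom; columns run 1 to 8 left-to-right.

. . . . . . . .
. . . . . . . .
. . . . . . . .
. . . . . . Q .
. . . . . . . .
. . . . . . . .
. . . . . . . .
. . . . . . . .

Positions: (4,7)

Branch on row 1: col 1 → 0; col 2 → 1; col 3 → 3; col 5 → 2; col 6 → 2; col 8 → 0.
Sum: 0 + 1 + 3 + 2 + 2 + 0 = 8.

8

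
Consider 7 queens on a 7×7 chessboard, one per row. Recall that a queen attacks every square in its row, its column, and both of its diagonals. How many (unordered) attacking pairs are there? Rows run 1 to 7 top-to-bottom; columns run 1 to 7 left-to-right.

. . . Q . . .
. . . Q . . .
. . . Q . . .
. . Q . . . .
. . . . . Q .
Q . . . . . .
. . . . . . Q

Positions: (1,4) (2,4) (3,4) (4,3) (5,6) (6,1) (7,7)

Same column: (1,4)–(2,4) (column 4); (1,4)–(3,4) (column 4); (2,4)–(3,4) (column 4).
Same diagonal: (3,4)–(4,3) (|3−4| = |4−3| = 1); (3,4)–(5,6) (|3−5| = |4−6| = 2); (3,4)–(6,1) (|3−6| = |4−1| = 3); (4,3)–(6,1) (|4−6| = |3−1| = 2).
Total attacking pairs: 7.

7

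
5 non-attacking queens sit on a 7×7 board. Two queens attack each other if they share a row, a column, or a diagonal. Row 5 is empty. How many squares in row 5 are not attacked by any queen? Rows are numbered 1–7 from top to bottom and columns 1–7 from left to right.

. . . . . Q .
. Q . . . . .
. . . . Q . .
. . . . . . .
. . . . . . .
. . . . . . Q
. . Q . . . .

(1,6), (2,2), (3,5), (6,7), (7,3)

(1,6) attacks row 5 at column 6 and diagonals 2.
(2,2) attacks row 5 at column 2 and diagonals 5.
(3,5) attacks row 5 at column 5 and diagonals 3, 7.
(6,7) attacks row 5 at column 7 and diagonals 6.
(7,3) attacks row 5 at column 3 and diagonals 1, 5.
Attacked columns: {1, 2, 3, 5, 6, 7}. Safe: {4}.

1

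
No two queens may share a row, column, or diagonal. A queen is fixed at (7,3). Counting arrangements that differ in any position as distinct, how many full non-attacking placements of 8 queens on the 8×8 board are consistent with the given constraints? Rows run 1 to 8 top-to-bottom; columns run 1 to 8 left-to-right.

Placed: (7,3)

14

Branch on row 1: col 1 → 0; col 2 → 1; col 4 → 6; col 5 → 3; col 6 → 0; col 7 → 3; col 8 → 1.
Sum: 0 + 1 + 6 + 3 + 0 + 3 + 1 = 14.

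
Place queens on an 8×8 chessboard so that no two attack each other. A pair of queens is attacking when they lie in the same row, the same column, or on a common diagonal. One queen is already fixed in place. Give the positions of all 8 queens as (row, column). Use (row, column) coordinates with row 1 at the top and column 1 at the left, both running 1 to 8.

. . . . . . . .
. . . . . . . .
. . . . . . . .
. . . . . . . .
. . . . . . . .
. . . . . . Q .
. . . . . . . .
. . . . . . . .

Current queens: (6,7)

(1,6) (2,8) (3,2) (4,4) (5,1) (6,7) (7,5) (8,3)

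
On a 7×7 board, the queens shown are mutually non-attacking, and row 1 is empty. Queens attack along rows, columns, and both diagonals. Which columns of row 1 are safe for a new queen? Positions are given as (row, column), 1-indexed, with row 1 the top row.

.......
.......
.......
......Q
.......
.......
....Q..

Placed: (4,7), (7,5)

columns 1, 2, 3, 6

(4,7) attacks row 1 at column 7 and diagonals 4.
(7,5) attacks row 1 at column 5.
Attacked columns: {4, 5, 7}. Safe: {1, 2, 3, 6}.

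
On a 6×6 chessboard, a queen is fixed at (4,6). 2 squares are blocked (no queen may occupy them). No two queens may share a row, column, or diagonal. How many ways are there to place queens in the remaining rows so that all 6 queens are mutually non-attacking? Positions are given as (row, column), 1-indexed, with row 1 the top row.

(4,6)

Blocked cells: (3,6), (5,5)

Branch on row 1: col 1 → 0; col 2 → 0; col 4 → 0; col 5 → 1.
Sum: 0 + 0 + 0 + 1 = 1.

1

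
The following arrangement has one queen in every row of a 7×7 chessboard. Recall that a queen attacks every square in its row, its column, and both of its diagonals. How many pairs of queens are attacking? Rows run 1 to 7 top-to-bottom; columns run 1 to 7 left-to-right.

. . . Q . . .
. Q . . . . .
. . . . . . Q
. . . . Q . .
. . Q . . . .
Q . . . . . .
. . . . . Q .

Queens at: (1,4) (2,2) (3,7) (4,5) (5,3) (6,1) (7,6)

0

All columns are distinct and no two queens satisfy |Δrow| = |Δcol|, so no pair attacks.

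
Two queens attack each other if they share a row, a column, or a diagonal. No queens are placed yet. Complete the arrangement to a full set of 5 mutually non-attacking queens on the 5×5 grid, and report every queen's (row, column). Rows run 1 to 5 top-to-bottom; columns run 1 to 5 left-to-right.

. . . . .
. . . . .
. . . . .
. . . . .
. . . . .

(1,4) (2,2) (3,5) (4,3) (5,1)

Row 1: Safe: 1, 2, 3, 4, 5. Place at column 4.
Row 2: attacked by (1,4)→{3,4,5}. Safe: 1, 2. Place at column 2.
Row 3: attacked by (1,4)→{2,4}; (2,2)→{1,2,3}. Safe: 5. Place at column 5.
Row 4: attacked by (1,4)→{1,4}; (2,2)→{2,4}; (3,5)→{4,5}. Safe: 3. Place at column 3.
Row 5: attacked by (1,4)→{4}; (2,2)→{2,5}; (3,5)→{3,5}; (4,3)→{2,3,4}. Safe: 1. Place at column 1.
Columns [4, 2, 5, 3, 1], r−c [-3, 0, -2, 1, 4], r+c [5, 4, 8, 7, 6] are all distinct, so no two queens attack.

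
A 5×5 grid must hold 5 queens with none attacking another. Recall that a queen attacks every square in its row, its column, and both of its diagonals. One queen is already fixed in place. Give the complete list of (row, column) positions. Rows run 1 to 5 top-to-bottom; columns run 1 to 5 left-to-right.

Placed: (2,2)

(1,4) (2,2) (3,5) (4,3) (5,1)

Row 1: attacked by (2,2)→{1,2,3}. Safe: 4, 5. Place at column 4.
Row 3: attacked by (1,4)→{2,4}; (2,2)→{1,2,3}. Safe: 5. Place at column 5.
Row 4: attacked by (1,4)→{1,4}; (2,2)→{2,4}; (3,5)→{4,5}. Safe: 3. Place at column 3.
Row 5: attacked by (1,4)→{4}; (2,2)→{2,5}; (3,5)→{3,5}; (4,3)→{2,3,4}. Safe: 1. Place at column 1.
Columns [4, 2, 5, 3, 1], r−c [-3, 0, -2, 1, 4], r+c [5, 4, 8, 7, 6] are all distinct, so no two queens attack.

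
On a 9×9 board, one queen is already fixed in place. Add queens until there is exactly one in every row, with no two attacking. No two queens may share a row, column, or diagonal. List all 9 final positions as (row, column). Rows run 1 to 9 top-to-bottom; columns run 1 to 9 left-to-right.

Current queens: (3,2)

(1,8) (2,5) (3,2) (4,9) (5,7) (6,4) (7,1) (8,3) (9,6)

Row 1: attacked by (3,2)→{2,4}. Safe: 1, 3, 5, 6, 7, 8, 9. Place at column 8.
Row 2: attacked by (1,8)→{7,8,9}; (3,2)→{1,2,3}. Safe: 4, 5, 6. Place at column 5.
Row 4: attacked by (1,8)→{5,8}; (2,5)→{3,5,7}; (3,2)→{1,2,3}. Safe: 4, 6, 9. Place at column 9.
Row 5: attacked by (1,8)→{4,8}; (2,5)→{2,5,8}; (3,2)→{2,4}; (4,9)→{8,9}. Safe: 1, 3, 6, 7. Place at column 7.
Row 6: attacked by (1,8)→{3,8}; (2,5)→{1,5,9}; (3,2)→{2,5}; (4,9)→{7,9}; (5,7)→{6,7,8}. Safe: 4. Place at column 4.
Row 7: attacked by (1,8)→{2,8}; (2,5)→{5}; (3,2)→{2,6}; (4,9)→{6,9}; (5,7)→{5,7,9}; (6,4)→{3,4,5}. Safe: 1. Place at column 1.
Row 8: attacked by (1,8)→{1,8}; (2,5)→{5}; (3,2)→{2,7}; (4,9)→{5,9}; (5,7)→{4,7}; (6,4)→{2,4,6}; (7,1)→{1,2}. Safe: 3. Place at column 3.
Row 9: attacked by (1,8)→{8}; (2,5)→{5}; (3,2)→{2,8}; (4,9)→{4,9}; (5,7)→{3,7}; (6,4)→{1,4,7}; (7,1)→{1,3}; (8,3)→{2,3,4}. Safe: 6. Place at column 6.
Columns [8, 5, 2, 9, 7, 4, 1, 3, 6], r−c [-7, -3, 1, -5, -2, 2, 6, 5, 3], r+c [9, 7, 5, 13, 12, 10, 8, 11, 15] are all distinct, so no two queens attack.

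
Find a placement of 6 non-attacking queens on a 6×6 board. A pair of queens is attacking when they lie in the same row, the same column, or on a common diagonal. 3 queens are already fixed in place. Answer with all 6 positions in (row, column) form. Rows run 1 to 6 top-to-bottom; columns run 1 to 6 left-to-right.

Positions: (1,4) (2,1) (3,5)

(1,4) (2,1) (3,5) (4,2) (5,6) (6,3)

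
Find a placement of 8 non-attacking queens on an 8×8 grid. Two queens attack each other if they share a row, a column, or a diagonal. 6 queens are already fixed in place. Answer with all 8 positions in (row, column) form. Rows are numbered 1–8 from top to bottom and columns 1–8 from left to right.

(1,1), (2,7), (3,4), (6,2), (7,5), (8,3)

Row 4: attacked by (1,1)→{1,4}; (2,7)→{5,7}; (3,4)→{3,4,5}; (6,2)→{2,4}; (7,5)→{2,5,8}; (8,3)→{3,7}. Safe: 6. Place at column 6.
Row 5: attacked by (1,1)→{1,5}; (2,7)→{4,7}; (3,4)→{2,4,6}; (4,6)→{5,6,7}; (6,2)→{1,2,3}; (7,5)→{3,5,7}; (8,3)→{3,6}. Safe: 8. Place at column 8.
Columns [1, 7, 4, 6, 8, 2, 5, 3], r−c [0, -5, -1, -2, -3, 4, 2, 5], r+c [2, 9, 7, 10, 13, 8, 12, 11] are all distinct, so no two queens attack.

(1,1) (2,7) (3,4) (4,6) (5,8) (6,2) (7,5) (8,3)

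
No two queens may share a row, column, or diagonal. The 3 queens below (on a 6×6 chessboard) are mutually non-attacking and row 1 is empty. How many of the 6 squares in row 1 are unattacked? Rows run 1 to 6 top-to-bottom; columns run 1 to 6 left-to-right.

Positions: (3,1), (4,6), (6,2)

2

(3,1) attacks row 1 at column 1 and diagonals 3.
(4,6) attacks row 1 at column 6 and diagonals 3.
(6,2) attacks row 1 at column 2.
Attacked columns: {1, 2, 3, 6}. Safe: {4, 5}.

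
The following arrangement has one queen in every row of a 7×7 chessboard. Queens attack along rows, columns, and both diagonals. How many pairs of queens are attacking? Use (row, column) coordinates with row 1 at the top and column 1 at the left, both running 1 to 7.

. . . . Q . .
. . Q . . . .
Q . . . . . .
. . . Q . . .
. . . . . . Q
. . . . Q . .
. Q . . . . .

Same column: (1,5)–(6,5) (column 5).
Total attacking pairs: 1.

1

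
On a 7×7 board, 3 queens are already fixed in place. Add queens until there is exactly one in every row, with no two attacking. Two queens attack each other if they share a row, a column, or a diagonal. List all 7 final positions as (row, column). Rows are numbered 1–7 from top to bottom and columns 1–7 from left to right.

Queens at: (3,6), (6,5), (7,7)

(1,2) (2,4) (3,6) (4,1) (5,3) (6,5) (7,7)

Row 1: attacked by (3,6)→{4,6}; (6,5)→{5}; (7,7)→{1,7}. Safe: 2, 3. Place at column 2.
Row 2: attacked by (1,2)→{1,2,3}; (3,6)→{5,6,7}; (6,5)→{1,5}; (7,7)→{2,7}. Safe: 4. Place at column 4.
Row 4: attacked by (1,2)→{2,5}; (2,4)→{2,4,6}; (3,6)→{5,6,7}; (6,5)→{3,5,7}; (7,7)→{4,7}. Safe: 1. Place at column 1.
Row 5: attacked by (1,2)→{2,6}; (2,4)→{1,4,7}; (3,6)→{4,6}; (4,1)→{1,2}; (6,5)→{4,5,6}; (7,7)→{5,7}. Safe: 3. Place at column 3.
Columns [2, 4, 6, 1, 3, 5, 7], r−c [-1, -2, -3, 3, 2, 1, 0], r+c [3, 6, 9, 5, 8, 11, 14] are all distinct, so no two queens attack.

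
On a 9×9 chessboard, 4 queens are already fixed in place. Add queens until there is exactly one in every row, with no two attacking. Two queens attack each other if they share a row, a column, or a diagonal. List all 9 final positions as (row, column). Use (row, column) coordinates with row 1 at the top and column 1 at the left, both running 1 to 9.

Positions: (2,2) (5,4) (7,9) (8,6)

(1,5) (2,2) (3,8) (4,1) (5,4) (6,7) (7,9) (8,6) (9,3)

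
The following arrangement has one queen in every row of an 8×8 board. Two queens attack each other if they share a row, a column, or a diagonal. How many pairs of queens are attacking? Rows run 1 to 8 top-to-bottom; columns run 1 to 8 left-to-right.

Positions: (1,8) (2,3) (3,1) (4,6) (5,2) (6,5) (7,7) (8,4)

All columns are distinct and no two queens satisfy |Δrow| = |Δcol|, so no pair attacks.

0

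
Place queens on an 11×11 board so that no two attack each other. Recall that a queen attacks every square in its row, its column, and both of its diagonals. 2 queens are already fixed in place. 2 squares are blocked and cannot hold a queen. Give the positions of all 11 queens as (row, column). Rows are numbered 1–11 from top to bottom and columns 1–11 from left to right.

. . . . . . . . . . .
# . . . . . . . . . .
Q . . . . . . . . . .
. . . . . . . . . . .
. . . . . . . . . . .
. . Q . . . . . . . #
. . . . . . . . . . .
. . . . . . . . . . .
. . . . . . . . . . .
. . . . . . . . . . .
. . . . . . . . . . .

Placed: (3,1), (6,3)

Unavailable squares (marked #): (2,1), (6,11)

(1,2) (2,4) (3,1) (4,7) (5,10) (6,3) (7,11) (8,8) (9,5) (10,9) (11,6)

Row 1: attacked by (3,1)→{1,3}; (6,3)→{3,8}. Safe: 2, 4, 5, 6, 7, 9, 10, 11. Place at column 2.
Row 2: attacked by (1,2)→{1,2,3}; (3,1)→{1,2}; (6,3)→{3,7}. Blocked: 1. Safe: 4, 5, 6, 8, 9, 10, 11. Place at column 4.
Row 4: attacked by (1,2)→{2,5}; (2,4)→{2,4,6}; (3,1)→{1,2}; (6,3)→{1,3,5}. Safe: 7, 8, 9, 10, 11. Place at column 7.
Row 5: attacked by (1,2)→{2,6}; (2,4)→{1,4,7}; (3,1)→{1,3}; (4,7)→{6,7,8}; (6,3)→{2,3,4}. Safe: 5, 9, 10, 11. Place at column 10.
Row 7: attacked by (1,2)→{2,8}; (2,4)→{4,9}; (3,1)→{1,5}; (4,7)→{4,7,10}; (5,10)→{8,10}; (6,3)→{2,3,4}. Safe: 6, 11. Place at column 11.
Row 8: attacked by (1,2)→{2,9}; (2,4)→{4,10}; (3,1)→{1,6}; (4,7)→{3,7,11}; (5,10)→{7,10}; (6,3)→{1,3,5}; (7,11)→{10,11}. Safe: 8. Place at column 8.
Row 9: attacked by (1,2)→{2,10}; (2,4)→{4,11}; (3,1)→{1,7}; (4,7)→{2,7}; (5,10)→{6,10}; (6,3)→{3,6}; (7,11)→{9,11}; (8,8)→{7,8,9}. Safe: 5. Place at column 5.
Row 10: attacked by (1,2)→{2,11}; (2,4)→{4}; (3,1)→{1,8}; (4,7)→{1,7}; (5,10)→{5,10}; (6,3)→{3,7}; (7,11)→{8,11}; (8,8)→{6,8,10}; (9,5)→{4,5,6}. Safe: 9. Place at column 9.
Row 11: attacked by (1,2)→{2}; (2,4)→{4}; (3,1)→{1,9}; (4,7)→{7}; (5,10)→{4,10}; (6,3)→{3,8}; (7,11)→{7,11}; (8,8)→{5,8,11}; (9,5)→{3,5,7}; (10,9)→{8,9,10}. Safe: 6. Place at column 6.
Columns [2, 4, 1, 7, 10, 3, 11, 8, 5, 9, 6], r−c [-1, -2, 2, -3, -5, 3, -4, 0, 4, 1, 5], r+c [3, 6, 4, 11, 15, 9, 18, 16, 14, 19, 17] are all distinct, so no two queens attack.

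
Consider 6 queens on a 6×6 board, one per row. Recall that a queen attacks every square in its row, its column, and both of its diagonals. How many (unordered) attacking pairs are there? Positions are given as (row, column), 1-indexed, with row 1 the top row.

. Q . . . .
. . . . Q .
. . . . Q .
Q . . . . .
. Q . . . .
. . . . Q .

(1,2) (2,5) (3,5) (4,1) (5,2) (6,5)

Same column: (1,2)–(5,2) (column 2); (2,5)–(3,5) (column 5); (2,5)–(6,5) (column 5); (3,5)–(6,5) (column 5).
Same diagonal: (2,5)–(5,2) (|2−5| = |5−2| = 3); (4,1)–(5,2) (|4−5| = |1−2| = 1).
Total attacking pairs: 6.

6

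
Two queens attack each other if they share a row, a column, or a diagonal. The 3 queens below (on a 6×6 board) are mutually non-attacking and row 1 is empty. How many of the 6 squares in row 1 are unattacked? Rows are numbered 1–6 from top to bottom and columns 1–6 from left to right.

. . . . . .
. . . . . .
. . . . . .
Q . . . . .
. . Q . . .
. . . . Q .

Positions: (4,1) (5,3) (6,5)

2

(4,1) attacks row 1 at column 1 and diagonals 4.
(5,3) attacks row 1 at column 3.
(6,5) attacks row 1 at column 5.
Attacked columns: {1, 3, 4, 5}. Safe: {2, 6}.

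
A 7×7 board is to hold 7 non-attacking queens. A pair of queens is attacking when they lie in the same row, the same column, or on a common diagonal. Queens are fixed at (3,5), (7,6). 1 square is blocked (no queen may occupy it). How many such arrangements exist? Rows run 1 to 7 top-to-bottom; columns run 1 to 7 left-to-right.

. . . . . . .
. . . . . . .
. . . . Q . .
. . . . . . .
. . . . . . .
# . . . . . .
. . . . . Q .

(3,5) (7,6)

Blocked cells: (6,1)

1

Branch on row 1: col 1 → 1; col 2 → 0; col 4 → 0.
Sum: 1 + 0 + 0 = 1.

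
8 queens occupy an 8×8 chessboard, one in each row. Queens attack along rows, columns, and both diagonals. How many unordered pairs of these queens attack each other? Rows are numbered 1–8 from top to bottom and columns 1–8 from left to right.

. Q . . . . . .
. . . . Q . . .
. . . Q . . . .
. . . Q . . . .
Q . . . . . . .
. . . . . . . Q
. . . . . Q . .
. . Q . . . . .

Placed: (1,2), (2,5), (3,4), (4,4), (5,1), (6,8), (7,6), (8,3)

3

Same column: (3,4)–(4,4) (column 4).
Same diagonal: (1,2)–(3,4) (|1−3| = |2−4| = 2); (2,5)–(3,4) (|2−3| = |5−4| = 1).
Total attacking pairs: 3.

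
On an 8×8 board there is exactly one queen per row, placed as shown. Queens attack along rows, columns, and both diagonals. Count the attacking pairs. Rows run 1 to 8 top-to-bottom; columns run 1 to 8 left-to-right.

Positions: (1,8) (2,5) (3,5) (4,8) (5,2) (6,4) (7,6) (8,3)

Same column: (1,8)–(4,8) (column 8); (2,5)–(3,5) (column 5).
Same diagonal: (2,5)–(5,2) (|2−5| = |5−2| = 3).
Total attacking pairs: 3.

3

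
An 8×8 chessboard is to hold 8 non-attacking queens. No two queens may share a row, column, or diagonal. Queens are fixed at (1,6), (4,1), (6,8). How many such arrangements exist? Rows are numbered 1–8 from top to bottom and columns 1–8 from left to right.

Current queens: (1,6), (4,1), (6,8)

Branch on row 2: col 2 → 1.
Sum: 1 = 1.

1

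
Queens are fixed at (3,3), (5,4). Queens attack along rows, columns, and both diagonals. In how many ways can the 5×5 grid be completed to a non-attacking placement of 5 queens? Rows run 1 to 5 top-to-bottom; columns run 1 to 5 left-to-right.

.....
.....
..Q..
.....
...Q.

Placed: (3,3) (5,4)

1

Branch on row 1: col 2 → 1.
Sum: 1 = 1.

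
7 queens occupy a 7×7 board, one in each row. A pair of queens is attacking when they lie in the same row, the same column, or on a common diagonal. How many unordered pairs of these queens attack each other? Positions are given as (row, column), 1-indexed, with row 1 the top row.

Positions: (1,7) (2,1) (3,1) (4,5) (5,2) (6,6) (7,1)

4

Same column: (2,1)–(3,1) (column 1); (2,1)–(7,1) (column 1); (3,1)–(7,1) (column 1).
Same diagonal: (1,7)–(7,1) (|1−7| = |7−1| = 6).
Total attacking pairs: 4.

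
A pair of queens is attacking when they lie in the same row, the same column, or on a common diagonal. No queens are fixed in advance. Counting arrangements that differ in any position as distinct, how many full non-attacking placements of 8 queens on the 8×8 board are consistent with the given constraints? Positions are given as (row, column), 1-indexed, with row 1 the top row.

92

Branch on row 1: col 1 → 4; col 2 → 8; col 3 → 16; col 4 → 18; col 5 → 18; col 6 → 16; col 7 → 8; col 8 → 4.
Sum: 4 + 8 + 16 + 18 + 18 + 16 + 8 + 4 = 92.
(This is the classic 8-queens count.)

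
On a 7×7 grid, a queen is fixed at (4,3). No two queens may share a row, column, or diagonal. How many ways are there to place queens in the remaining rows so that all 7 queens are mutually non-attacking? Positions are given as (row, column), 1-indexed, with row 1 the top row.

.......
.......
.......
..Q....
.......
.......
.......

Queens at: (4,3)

4

Branch on row 1: col 1 → 1; col 2 → 1; col 4 → 1; col 5 → 1; col 7 → 0.
Sum: 1 + 1 + 1 + 1 + 0 = 4.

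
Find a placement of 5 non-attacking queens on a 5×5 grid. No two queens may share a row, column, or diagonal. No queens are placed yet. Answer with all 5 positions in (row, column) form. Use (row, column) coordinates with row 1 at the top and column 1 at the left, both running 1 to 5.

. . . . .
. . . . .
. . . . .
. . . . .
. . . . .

Row 1: Safe: 1, 2, 3, 4, 5. Place at column 1.
Row 2: attacked by (1,1)→{1,2}. Safe: 3, 4, 5. Place at column 4.
Row 3: attacked by (1,1)→{1,3}; (2,4)→{3,4,5}. Safe: 2. Place at column 2.
Row 4: attacked by (1,1)→{1,4}; (2,4)→{2,4}; (3,2)→{1,2,3}. Safe: 5. Place at column 5.
Row 5: attacked by (1,1)→{1,5}; (2,4)→{1,4}; (3,2)→{2,4}; (4,5)→{4,5}. Safe: 3. Place at column 3.
Columns [1, 4, 2, 5, 3], r−c [0, -2, 1, -1, 2], r+c [2, 6, 5, 9, 8] are all distinct, so no two queens attack.

(1,1) (2,4) (3,2) (4,5) (5,3)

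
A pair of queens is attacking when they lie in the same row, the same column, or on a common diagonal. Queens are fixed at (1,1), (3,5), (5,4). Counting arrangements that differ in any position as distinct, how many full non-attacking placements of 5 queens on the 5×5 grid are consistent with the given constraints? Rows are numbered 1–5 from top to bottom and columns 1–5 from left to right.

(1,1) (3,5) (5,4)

Branch on row 2: col 3 → 1.
Sum: 1 = 1.

1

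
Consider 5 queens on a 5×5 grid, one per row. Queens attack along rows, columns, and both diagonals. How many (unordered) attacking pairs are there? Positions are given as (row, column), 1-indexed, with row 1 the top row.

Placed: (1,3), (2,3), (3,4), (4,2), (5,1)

3

Same column: (1,3)–(2,3) (column 3).
Same diagonal: (2,3)–(3,4) (|2−3| = |3−4| = 1); (4,2)–(5,1) (|4−5| = |2−1| = 1).
Total attacking pairs: 3.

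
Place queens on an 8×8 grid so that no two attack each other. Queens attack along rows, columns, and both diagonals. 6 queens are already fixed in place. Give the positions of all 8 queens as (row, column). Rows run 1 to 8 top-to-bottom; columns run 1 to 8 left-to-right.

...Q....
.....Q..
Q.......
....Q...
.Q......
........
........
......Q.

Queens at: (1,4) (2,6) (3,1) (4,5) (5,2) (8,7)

(1,4) (2,6) (3,1) (4,5) (5,2) (6,8) (7,3) (8,7)

Row 6: attacked by (1,4)→{4}; (2,6)→{2,6}; (3,1)→{1,4}; (4,5)→{3,5,7}; (5,2)→{1,2,3}; (8,7)→{5,7}. Safe: 8. Place at column 8.
Row 7: attacked by (1,4)→{4}; (2,6)→{1,6}; (3,1)→{1,5}; (4,5)→{2,5,8}; (5,2)→{2,4}; (6,8)→{7,8}; (8,7)→{6,7,8}. Safe: 3. Place at column 3.
Columns [4, 6, 1, 5, 2, 8, 3, 7], r−c [-3, -4, 2, -1, 3, -2, 4, 1], r+c [5, 8, 4, 9, 7, 14, 10, 15] are all distinct, so no two queens attack.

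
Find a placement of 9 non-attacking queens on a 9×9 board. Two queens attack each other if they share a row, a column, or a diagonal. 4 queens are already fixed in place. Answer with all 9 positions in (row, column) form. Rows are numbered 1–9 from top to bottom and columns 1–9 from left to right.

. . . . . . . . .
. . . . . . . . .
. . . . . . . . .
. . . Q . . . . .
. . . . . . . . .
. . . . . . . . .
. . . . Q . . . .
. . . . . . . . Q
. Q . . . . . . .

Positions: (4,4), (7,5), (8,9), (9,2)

(1,6) (2,1) (3,7) (4,4) (5,8) (6,3) (7,5) (8,9) (9,2)

Row 1: attacked by (4,4)→{1,4,7}; (7,5)→{5}; (8,9)→{2,9}; (9,2)→{2}. Safe: 3, 6, 8. Place at column 6.
Row 2: attacked by (1,6)→{5,6,7}; (4,4)→{2,4,6}; (7,5)→{5}; (8,9)→{3,9}; (9,2)→{2,9}. Safe: 1, 8. Place at column 1.
Row 3: attacked by (1,6)→{4,6,8}; (2,1)→{1,2}; (4,4)→{3,4,5}; (7,5)→{1,5,9}; (8,9)→{4,9}; (9,2)→{2,8}. Safe: 7. Place at column 7.
Row 5: attacked by (1,6)→{2,6}; (2,1)→{1,4}; (3,7)→{5,7,9}; (4,4)→{3,4,5}; (7,5)→{3,5,7}; (8,9)→{6,9}; (9,2)→{2,6}. Safe: 8. Place at column 8.
Row 6: attacked by (1,6)→{1,6}; (2,1)→{1,5}; (3,7)→{4,7}; (4,4)→{2,4,6}; (5,8)→{7,8,9}; (7,5)→{4,5,6}; (8,9)→{7,9}; (9,2)→{2,5}. Safe: 3. Place at column 3.
Columns [6, 1, 7, 4, 8, 3, 5, 9, 2], r−c [-5, 1, -4, 0, -3, 3, 2, -1, 7], r+c [7, 3, 10, 8, 13, 9, 12, 17, 11] are all distinct, so no two queens attack.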